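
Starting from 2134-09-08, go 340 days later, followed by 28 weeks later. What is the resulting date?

February 26, 2136

Adding 340 days from September 8, 2134:
September has 30 days, so 30 − 8 = 22 days remain after September 8, 2134; 340 − 22 = 318 left.
October 2134 has 31 days: 318 − 31 = 287 left.
November 2134 has 30 days: 287 − 30 = 257 left.
December 2134 has 31 days: 257 − 31 = 226 left.
January 2135 has 31 days: 226 − 31 = 195 left.
February 2135 has 28 days (2135 is not a leap year): 195 − 28 = 167 left.
March 2135 has 31 days: 167 − 31 = 136 left.
April 2135 has 30 days: 136 − 30 = 106 left.
May 2135 has 31 days: 106 − 31 = 75 left.
June 2135 has 30 days: 75 − 30 = 45 left.
July 2135 has 31 days: 45 − 31 = 14 left.
14 days into August 2135 → August 14, 2135.
Counting forward 28 weeks (= 196 days) from August 14, 2135:
August has 31 days, so 31 − 14 = 17 days remain after August 14, 2135; 196 − 17 = 179 left.
September 2135 has 30 days: 179 − 30 = 149 left.
October 2135 has 31 days: 149 − 31 = 118 left.
November 2135 has 30 days: 118 − 30 = 88 left.
December 2135 has 31 days: 88 − 31 = 57 left.
January 2136 has 31 days: 57 − 31 = 26 left.
26 days into February 2136 → February 26, 2136.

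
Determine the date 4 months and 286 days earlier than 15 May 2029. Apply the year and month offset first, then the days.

April 4, 2028

Going back 4 months and 286 days from May 15, 2029: first the month/year part, then the days.
month 5 − 4 = 1 → January 2029.
Day 15 is valid in January, giving January 15, 2029.
Now subtract 286 days from January 15, 2029.
Going back 15 days from January 15, 2029 reaches the end of the previous month; 286 − 15 = 271 left.
December 2028 has 31 days: 271 − 31 = 240 left.
November 2028 has 30 days: 240 − 30 = 210 left.
October 2028 has 31 days: 210 − 31 = 179 left.
September 2028 has 30 days: 179 − 30 = 149 left.
August 2028 has 31 days: 149 − 31 = 118 left.
July 2028 has 31 days: 118 − 31 = 87 left.
June 2028 has 30 days: 87 − 30 = 57 left.
May 2028 has 31 days: 57 − 31 = 26 left.
April 2028 has 30 days; 30 − 26 = 4 → April 4, 2028.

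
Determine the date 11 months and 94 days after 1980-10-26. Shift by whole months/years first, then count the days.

December 29, 1981

Advancing 11 months and 94 days from October 26, 1980: first the month/year part, then the days.
month 10 + 11 = 21, which is month 9 of year 1981 → September 1981.
Day 26 is valid in September, giving September 26, 1981.
Now add 94 days from September 26, 1981.
September has 30 days, so 30 − 26 = 4 days remain after September 26, 1981; 94 − 4 = 90 left.
October 1981 has 31 days: 90 − 31 = 59 left.
November 1981 has 30 days: 59 − 30 = 29 left.
29 days into December 1981 → December 29, 1981.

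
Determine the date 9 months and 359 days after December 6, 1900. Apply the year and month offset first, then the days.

August 31, 1902

Advancing 9 months and 359 days from December 6, 1900: first the month/year part, then the days.
month 12 + 9 = 21, which is month 9 of year 1901 → September 1901.
Day 6 is valid in September, giving September 6, 1901.
Now add 359 days from September 6, 1901.
September has 30 days, so 30 − 6 = 24 days remain after September 6, 1901; 359 − 24 = 335 left.
October 1901 has 31 days: 335 − 31 = 304 left.
November 1901 has 30 days: 304 − 30 = 274 left.
December 1901 has 31 days: 274 − 31 = 243 left.
January 1902 has 31 days: 243 − 31 = 212 left.
February 1902 has 28 days (1902 is not a leap year): 212 − 28 = 184 left.
March 1902 has 31 days: 184 − 31 = 153 left.
April 1902 has 30 days: 153 − 30 = 123 left.
May 1902 has 31 days: 123 − 31 = 92 left.
June 1902 has 30 days: 92 − 30 = 62 left.
July 1902 has 31 days: 62 − 31 = 31 left.
31 days into August 1902 → August 31, 1902.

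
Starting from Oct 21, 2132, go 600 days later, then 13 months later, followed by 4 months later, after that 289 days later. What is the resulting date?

Advancing 600 days from October 21, 2132:
October has 31 days, so 31 − 21 = 10 days remain after October 21, 2132; 600 − 10 = 590 left.
November 2132 has 30 days: 590 − 30 = 560 left.
December 2132 has 31 days: 560 − 31 = 529 left.
January 2133 has 31 days: 529 − 31 = 498 left.
February 2133 has 28 days (2133 is not a leap year): 498 − 28 = 470 left.
March 2133 has 31 days: 470 − 31 = 439 left.
April 2133 has 30 days: 439 − 30 = 409 left.
May 2133 has 31 days: 409 − 31 = 378 left.
June 2133 has 30 days: 378 − 30 = 348 left.
July 2133 has 31 days: 348 − 31 = 317 left.
August 2133 has 31 days: 317 − 31 = 286 left.
September 2133 has 30 days: 286 − 30 = 256 left.
October 2133 has 31 days: 256 − 31 = 225 left.
November 2133 has 30 days: 225 − 30 = 195 left.
December 2133 has 31 days: 195 − 31 = 164 left.
January 2134 has 31 days: 164 − 31 = 133 left.
February 2134 has 28 days (2134 is not a leap year): 133 − 28 = 105 left.
March 2134 has 31 days: 105 − 31 = 74 left.
April 2134 has 30 days: 74 − 30 = 44 left.
May 2134 has 31 days: 44 − 31 = 13 left.
13 days into June 2134 → June 13, 2134.
Advancing 13 months from June 13, 2134:
month 6 + 13 = 19, which is month 7 of year 2135 → July 2135.
Day 13 is valid in July, giving July 13, 2135.
Adding 4 months from July 13, 2135:
month 7 + 4 = 11 → November 2135.
Day 13 is valid in November, giving November 13, 2135.
Adding 289 days from November 13, 2135:
November has 30 days, so 30 − 13 = 17 days remain after November 13, 2135; 289 − 17 = 272 left.
December 2135 has 31 days: 272 − 31 = 241 left.
January 2136 has 31 days: 241 − 31 = 210 left.
February 2136 has 29 days (2136 is a leap year): 210 − 29 = 181 left.
March 2136 has 31 days: 181 − 31 = 150 left.
April 2136 has 30 days: 150 − 30 = 120 left.
May 2136 has 31 days: 120 − 31 = 89 left.
June 2136 has 30 days: 89 − 30 = 59 left.
July 2136 has 31 days: 59 − 31 = 28 left.
28 days into August 2136 → August 28, 2136.

August 28, 2136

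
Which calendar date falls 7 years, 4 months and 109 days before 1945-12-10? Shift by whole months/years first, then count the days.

April 23, 1938

Counting back 7 years, 4 months and 109 days from December 10, 1945: first the month/year part, then the days.
-7 years → 1938; month 12 − 4 = 8 → August 1938.
Day 10 is valid in August, giving August 10, 1938.
Now subtract 109 days from August 10, 1938.
Going back 10 days from August 10, 1938 reaches the end of the previous month; 109 − 10 = 99 left.
July 1938 has 31 days: 99 − 31 = 68 left.
June 1938 has 30 days: 68 − 30 = 38 left.
May 1938 has 31 days: 38 − 31 = 7 left.
April 1938 has 30 days; 30 − 7 = 23 → April 23, 1938.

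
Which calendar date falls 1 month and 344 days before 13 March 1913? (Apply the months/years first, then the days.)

March 6, 1912

Subtracting 1 month and 344 days from March 13, 1913: first the month/year part, then the days.
month 3 − 1 = 2 → February 1913.
Day 13 is valid in February, giving February 13, 1913.
Now subtract 344 days from February 13, 1913.
Going back 13 days from February 13, 1913 reaches the end of the previous month; 344 − 13 = 331 left.
January 1913 has 31 days: 331 − 31 = 300 left.
December 1912 has 31 days: 300 − 31 = 269 left.
November 1912 has 30 days: 269 − 30 = 239 left.
October 1912 has 31 days: 239 − 31 = 208 left.
September 1912 has 30 days: 208 − 30 = 178 left.
August 1912 has 31 days: 178 − 31 = 147 left.
July 1912 has 31 days: 147 − 31 = 116 left.
June 1912 has 30 days: 116 − 30 = 86 left.
May 1912 has 31 days: 86 − 31 = 55 left.
April 1912 has 30 days: 55 − 30 = 25 left.
March 1912 has 31 days; 31 − 25 = 6 → March 6, 1912.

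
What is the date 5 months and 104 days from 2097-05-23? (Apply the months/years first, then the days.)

Counting forward 5 months and 104 days from May 23, 2097: first the month/year part, then the days.
month 5 + 5 = 10 → October 2097.
Day 23 is valid in October, giving October 23, 2097.
Now add 104 days from October 23, 2097.
October has 31 days, so 31 − 23 = 8 days remain after October 23, 2097; 104 − 8 = 96 left.
November 2097 has 30 days: 96 − 30 = 66 left.
December 2097 has 31 days: 66 − 31 = 35 left.
January 2098 has 31 days: 35 − 31 = 4 left.
4 days into February 2098 → February 4, 2098.

February 4, 2098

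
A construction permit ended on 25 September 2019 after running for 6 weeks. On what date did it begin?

August 14, 2019

Counting back 6 weeks = 42 days from September 25, 2019.
Going back 25 days from September 25, 2019 reaches the end of the previous month; 42 − 25 = 17 left.
August 2019 has 31 days; 31 − 17 = 14 → August 14, 2019.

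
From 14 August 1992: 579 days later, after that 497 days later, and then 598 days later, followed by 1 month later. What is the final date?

April 15, 1997

Advancing 579 days from August 14, 1992:
August has 31 days, so 31 − 14 = 17 days remain after August 14, 1992; 579 − 17 = 562 left.
September 1992 has 30 days: 562 − 30 = 532 left.
October 1992 has 31 days: 532 − 31 = 501 left.
November 1992 has 30 days: 501 − 30 = 471 left.
December 1992 has 31 days: 471 − 31 = 440 left.
January 1993 has 31 days: 440 − 31 = 409 left.
February 1993 has 28 days (1993 is not a leap year): 409 − 28 = 381 left.
March 1993 has 31 days: 381 − 31 = 350 left.
April 1993 has 30 days: 350 − 30 = 320 left.
May 1993 has 31 days: 320 − 31 = 289 left.
June 1993 has 30 days: 289 − 30 = 259 left.
July 1993 has 31 days: 259 − 31 = 228 left.
August 1993 has 31 days: 228 − 31 = 197 left.
September 1993 has 30 days: 197 − 30 = 167 left.
October 1993 has 31 days: 167 − 31 = 136 left.
November 1993 has 30 days: 136 − 30 = 106 left.
December 1993 has 31 days: 106 − 31 = 75 left.
January 1994 has 31 days: 75 − 31 = 44 left.
February 1994 has 28 days (1994 is not a leap year): 44 − 28 = 16 left.
16 days into March 1994 → March 16, 1994.
Adding 497 days from March 16, 1994:
March has 31 days, so 31 − 16 = 15 days remain after March 16, 1994; 497 − 15 = 482 left.
April 1994 has 30 days: 482 − 30 = 452 left.
May 1994 has 31 days: 452 − 31 = 421 left.
June 1994 has 30 days: 421 − 30 = 391 left.
July 1994 has 31 days: 391 − 31 = 360 left.
August 1994 has 31 days: 360 − 31 = 329 left.
September 1994 has 30 days: 329 − 30 = 299 left.
October 1994 has 31 days: 299 − 31 = 268 left.
November 1994 has 30 days: 268 − 30 = 238 left.
December 1994 has 31 days: 238 − 31 = 207 left.
January 1995 has 31 days: 207 − 31 = 176 left.
February 1995 has 28 days (1995 is not a leap year): 176 − 28 = 148 left.
March 1995 has 31 days: 148 − 31 = 117 left.
April 1995 has 30 days: 117 − 30 = 87 left.
May 1995 has 31 days: 87 − 31 = 56 left.
June 1995 has 30 days: 56 − 30 = 26 left.
26 days into July 1995 → July 26, 1995.
Advancing 598 days from July 26, 1995:
July has 31 days, so 31 − 26 = 5 days remain after July 26, 1995; 598 − 5 = 593 left.
August 1995 has 31 days: 593 − 31 = 562 left.
September 1995 has 30 days: 562 − 30 = 532 left.
October 1995 has 31 days: 532 − 31 = 501 left.
November 1995 has 30 days: 501 − 30 = 471 left.
December 1995 has 31 days: 471 − 31 = 440 left.
January 1996 has 31 days: 440 − 31 = 409 left.
February 1996 has 29 days (1996 is a leap year): 409 − 29 = 380 left.
March 1996 has 31 days: 380 − 31 = 349 left.
April 1996 has 30 days: 349 − 30 = 319 left.
May 1996 has 31 days: 319 − 31 = 288 left.
June 1996 has 30 days: 288 − 30 = 258 left.
July 1996 has 31 days: 258 − 31 = 227 left.
August 1996 has 31 days: 227 − 31 = 196 left.
September 1996 has 30 days: 196 − 30 = 166 left.
October 1996 has 31 days: 166 − 31 = 135 left.
November 1996 has 30 days: 135 − 30 = 105 left.
December 1996 has 31 days: 105 − 31 = 74 left.
January 1997 has 31 days: 74 − 31 = 43 left.
February 1997 has 28 days (1997 is not a leap year): 43 − 28 = 15 left.
15 days into March 1997 → March 15, 1997.
Adding 1 month from March 15, 1997:
month 3 + 1 = 4 → April 1997.
Day 15 is valid in April, giving April 15, 1997.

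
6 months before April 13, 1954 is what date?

Subtracting 6 months from April 13, 1954.
month 4 − 6 = -2, which is month 10 of year 1953 → October 1953.
Day 13 is valid in October, giving October 13, 1953.

October 13, 1953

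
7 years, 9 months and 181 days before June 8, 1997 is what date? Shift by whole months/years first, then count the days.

March 11, 1989

Counting back 7 years, 9 months and 181 days from June 8, 1997: first the month/year part, then the days.
-7 years → 1990; month 6 − 9 = -3, which is month 9 of year 1989 → September 1989.
Day 8 is valid in September, giving September 8, 1989.
Now subtract 181 days from September 8, 1989.
Going back 8 days from September 8, 1989 reaches the end of the previous month; 181 − 8 = 173 left.
August 1989 has 31 days: 173 − 31 = 142 left.
July 1989 has 31 days: 142 − 31 = 111 left.
June 1989 has 30 days: 111 − 30 = 81 left.
May 1989 has 31 days: 81 − 31 = 50 left.
April 1989 has 30 days: 50 − 30 = 20 left.
March 1989 has 31 days; 31 − 20 = 11 → March 11, 1989.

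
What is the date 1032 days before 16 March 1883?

May 18, 1880

Subtracting 1032 days from March 16, 1883.
Going back 16 days from March 16, 1883 reaches the end of the previous month; 1032 − 16 = 1016 left.
February 1883 has 28 days (1883 is not a leap year): 1016 − 28 = 988 left.
January 1883 has 31 days: 988 − 31 = 957 left.
December 1882 has 31 days: 957 − 31 = 926 left.
November 1882 has 30 days: 926 − 30 = 896 left.
October 1882 has 31 days: 896 − 31 = 865 left.
September 1882 has 30 days: 865 − 30 = 835 left.
August 1882 has 31 days: 835 − 31 = 804 left.
July 1882 has 31 days: 804 − 31 = 773 left.
June 1882 has 30 days: 773 − 30 = 743 left.
May 1882 has 31 days: 743 − 31 = 712 left.
April 1882 has 30 days: 712 − 30 = 682 left.
March 1882 has 31 days: 682 − 31 = 651 left.
February 1882 has 28 days (1882 is not a leap year): 651 − 28 = 623 left.
January 1882 has 31 days: 623 − 31 = 592 left.
December 1881 has 31 days: 592 − 31 = 561 left.
November 1881 has 30 days: 561 − 30 = 531 left.
October 1881 has 31 days: 531 − 31 = 500 left.
September 1881 has 30 days: 500 − 30 = 470 left.
August 1881 has 31 days: 470 − 31 = 439 left.
July 1881 has 31 days: 439 − 31 = 408 left.
June 1881 has 30 days: 408 − 30 = 378 left.
May 1881 has 31 days: 378 − 31 = 347 left.
April 1881 has 30 days: 347 − 30 = 317 left.
March 1881 has 31 days: 317 − 31 = 286 left.
February 1881 has 28 days (1881 is not a leap year): 286 − 28 = 258 left.
January 1881 has 31 days: 258 − 31 = 227 left.
December 1880 has 31 days: 227 − 31 = 196 left.
November 1880 has 30 days: 196 − 30 = 166 left.
October 1880 has 31 days: 166 − 31 = 135 left.
September 1880 has 30 days: 135 − 30 = 105 left.
August 1880 has 31 days: 105 − 31 = 74 left.
July 1880 has 31 days: 74 − 31 = 43 left.
June 1880 has 30 days: 43 − 30 = 13 left.
May 1880 has 31 days; 31 − 13 = 18 → May 18, 1880.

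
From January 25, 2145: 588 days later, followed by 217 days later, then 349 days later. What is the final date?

March 24, 2148

Adding 588 days from January 25, 2145:
January has 31 days, so 31 − 25 = 6 days remain after January 25, 2145; 588 − 6 = 582 left.
February 2145 has 28 days (2145 is not a leap year): 582 − 28 = 554 left.
March 2145 has 31 days: 554 − 31 = 523 left.
April 2145 has 30 days: 523 − 30 = 493 left.
May 2145 has 31 days: 493 − 31 = 462 left.
June 2145 has 30 days: 462 − 30 = 432 left.
July 2145 has 31 days: 432 − 31 = 401 left.
August 2145 has 31 days: 401 − 31 = 370 left.
September 2145 has 30 days: 370 − 30 = 340 left.
October 2145 has 31 days: 340 − 31 = 309 left.
November 2145 has 30 days: 309 − 30 = 279 left.
December 2145 has 31 days: 279 − 31 = 248 left.
January 2146 has 31 days: 248 − 31 = 217 left.
February 2146 has 28 days (2146 is not a leap year): 217 − 28 = 189 left.
March 2146 has 31 days: 189 − 31 = 158 left.
April 2146 has 30 days: 158 − 30 = 128 left.
May 2146 has 31 days: 128 − 31 = 97 left.
June 2146 has 30 days: 97 − 30 = 67 left.
July 2146 has 31 days: 67 − 31 = 36 left.
August 2146 has 31 days: 36 − 31 = 5 left.
5 days into September 2146 → September 5, 2146.
Adding 217 days from September 5, 2146:
September has 30 days, so 30 − 5 = 25 days remain after September 5, 2146; 217 − 25 = 192 left.
October 2146 has 31 days: 192 − 31 = 161 left.
November 2146 has 30 days: 161 − 30 = 131 left.
December 2146 has 31 days: 131 − 31 = 100 left.
January 2147 has 31 days: 100 − 31 = 69 left.
February 2147 has 28 days (2147 is not a leap year): 69 − 28 = 41 left.
March 2147 has 31 days: 41 − 31 = 10 left.
10 days into April 2147 → April 10, 2147.
Advancing 349 days from April 10, 2147:
April has 30 days, so 30 − 10 = 20 days remain after April 10, 2147; 349 − 20 = 329 left.
May 2147 has 31 days: 329 − 31 = 298 left.
June 2147 has 30 days: 298 − 30 = 268 left.
July 2147 has 31 days: 268 − 31 = 237 left.
August 2147 has 31 days: 237 − 31 = 206 left.
September 2147 has 30 days: 206 − 30 = 176 left.
October 2147 has 31 days: 176 − 31 = 145 left.
November 2147 has 30 days: 145 − 30 = 115 left.
December 2147 has 31 days: 115 − 31 = 84 left.
January 2148 has 31 days: 84 − 31 = 53 left.
February 2148 has 29 days (2148 is a leap year): 53 − 29 = 24 left.
24 days into March 2148 → March 24, 2148.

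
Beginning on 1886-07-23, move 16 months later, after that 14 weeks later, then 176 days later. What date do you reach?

Adding 16 months from July 23, 1886:
month 7 + 16 = 23, which is month 11 of year 1887 → November 1887.
Day 23 is valid in November, giving November 23, 1887.
Advancing 14 weeks (= 98 days) from November 23, 1887:
November has 30 days, so 30 − 23 = 7 days remain after November 23, 1887; 98 − 7 = 91 left.
December 1887 has 31 days: 91 − 31 = 60 left.
January 1888 has 31 days: 60 − 31 = 29 left.
29 days into February 1888 → February 29, 1888.
Adding 176 days from February 29, 1888:
February has 29 days, so 29 − 29 = 0 days remain after February 29, 1888; 176 − 0 = 176 left.
March 1888 has 31 days: 176 − 31 = 145 left.
April 1888 has 30 days: 145 − 30 = 115 left.
May 1888 has 31 days: 115 − 31 = 84 left.
June 1888 has 30 days: 84 − 30 = 54 left.
July 1888 has 31 days: 54 − 31 = 23 left.
23 days into August 1888 → August 23, 1888.

August 23, 1888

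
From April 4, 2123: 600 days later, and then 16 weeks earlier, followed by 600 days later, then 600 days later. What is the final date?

November 17, 2127

Advancing 600 days from April 4, 2123:
April has 30 days, so 30 − 4 = 26 days remain after April 4, 2123; 600 − 26 = 574 left.
May 2123 has 31 days: 574 − 31 = 543 left.
June 2123 has 30 days: 543 − 30 = 513 left.
July 2123 has 31 days: 513 − 31 = 482 left.
August 2123 has 31 days: 482 − 31 = 451 left.
September 2123 has 30 days: 451 − 30 = 421 left.
October 2123 has 31 days: 421 − 31 = 390 left.
November 2123 has 30 days: 390 − 30 = 360 left.
December 2123 has 31 days: 360 − 31 = 329 left.
January 2124 has 31 days: 329 − 31 = 298 left.
February 2124 has 29 days (2124 is a leap year): 298 − 29 = 269 left.
March 2124 has 31 days: 269 − 31 = 238 left.
April 2124 has 30 days: 238 − 30 = 208 left.
May 2124 has 31 days: 208 − 31 = 177 left.
June 2124 has 30 days: 177 − 30 = 147 left.
July 2124 has 31 days: 147 − 31 = 116 left.
August 2124 has 31 days: 116 − 31 = 85 left.
September 2124 has 30 days: 85 − 30 = 55 left.
October 2124 has 31 days: 55 − 31 = 24 left.
24 days into November 2124 → November 24, 2124.
Subtracting 16 weeks (= 112 days) from November 24, 2124:
Going back 24 days from November 24, 2124 reaches the end of the previous month; 112 − 24 = 88 left.
October 2124 has 31 days: 88 − 31 = 57 left.
September 2124 has 30 days: 57 − 30 = 27 left.
August 2124 has 31 days; 31 − 27 = 4 → August 4, 2124.
Counting forward 600 days from August 4, 2124:
August has 31 days, so 31 − 4 = 27 days remain after August 4, 2124; 600 − 27 = 573 left.
September 2124 has 30 days: 573 − 30 = 543 left.
October 2124 has 31 days: 543 − 31 = 512 left.
November 2124 has 30 days: 512 − 30 = 482 left.
December 2124 has 31 days: 482 − 31 = 451 left.
January 2125 has 31 days: 451 − 31 = 420 left.
February 2125 has 28 days (2125 is not a leap year): 420 − 28 = 392 left.
March 2125 has 31 days: 392 − 31 = 361 left.
April 2125 has 30 days: 361 − 30 = 331 left.
May 2125 has 31 days: 331 − 31 = 300 left.
June 2125 has 30 days: 300 − 30 = 270 left.
July 2125 has 31 days: 270 − 31 = 239 left.
August 2125 has 31 days: 239 − 31 = 208 left.
September 2125 has 30 days: 208 − 30 = 178 left.
October 2125 has 31 days: 178 − 31 = 147 left.
November 2125 has 30 days: 147 − 30 = 117 left.
December 2125 has 31 days: 117 − 31 = 86 left.
January 2126 has 31 days: 86 − 31 = 55 left.
February 2126 has 28 days (2126 is not a leap year): 55 − 28 = 27 left.
27 days into March 2126 → March 27, 2126.
Adding 600 days from March 27, 2126:
March has 31 days, so 31 − 27 = 4 days remain after March 27, 2126; 600 − 4 = 596 left.
April 2126 has 30 days: 596 − 30 = 566 left.
May 2126 has 31 days: 566 − 31 = 535 left.
June 2126 has 30 days: 535 − 30 = 505 left.
July 2126 has 31 days: 505 − 31 = 474 left.
August 2126 has 31 days: 474 − 31 = 443 left.
September 2126 has 30 days: 443 − 30 = 413 left.
October 2126 has 31 days: 413 − 31 = 382 left.
November 2126 has 30 days: 382 − 30 = 352 left.
December 2126 has 31 days: 352 − 31 = 321 left.
January 2127 has 31 days: 321 − 31 = 290 left.
February 2127 has 28 days (2127 is not a leap year): 290 − 28 = 262 left.
March 2127 has 31 days: 262 − 31 = 231 left.
April 2127 has 30 days: 231 − 30 = 201 left.
May 2127 has 31 days: 201 − 31 = 170 left.
June 2127 has 30 days: 170 − 30 = 140 left.
July 2127 has 31 days: 140 − 31 = 109 left.
August 2127 has 31 days: 109 − 31 = 78 left.
September 2127 has 30 days: 78 − 30 = 48 left.
October 2127 has 31 days: 48 − 31 = 17 left.
17 days into November 2127 → November 17, 2127.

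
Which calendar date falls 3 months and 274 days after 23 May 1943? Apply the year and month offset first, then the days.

May 23, 1944

Advancing 3 months and 274 days from May 23, 1943: first the month/year part, then the days.
month 5 + 3 = 8 → August 1943.
Day 23 is valid in August, giving August 23, 1943.
Now add 274 days from August 23, 1943.
August has 31 days, so 31 − 23 = 8 days remain after August 23, 1943; 274 − 8 = 266 left.
September 1943 has 30 days: 266 − 30 = 236 left.
October 1943 has 31 days: 236 − 31 = 205 left.
November 1943 has 30 days: 205 − 30 = 175 left.
December 1943 has 31 days: 175 − 31 = 144 left.
January 1944 has 31 days: 144 − 31 = 113 left.
February 1944 has 29 days (1944 is a leap year): 113 − 29 = 84 left.
March 1944 has 31 days: 84 − 31 = 53 left.
April 1944 has 30 days: 53 − 30 = 23 left.
23 days into May 1944 → May 23, 1944.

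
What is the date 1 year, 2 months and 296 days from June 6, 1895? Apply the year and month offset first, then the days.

Counting forward 1 year, 2 months and 296 days from June 6, 1895: first the month/year part, then the days.
+1 year → 1896; month 6 + 2 = 8 → August 1896.
Day 6 is valid in August, giving August 6, 1896.
Now add 296 days from August 6, 1896.
August has 31 days, so 31 − 6 = 25 days remain after August 6, 1896; 296 − 25 = 271 left.
September 1896 has 30 days: 271 − 30 = 241 left.
October 1896 has 31 days: 241 − 31 = 210 left.
November 1896 has 30 days: 210 − 30 = 180 left.
December 1896 has 31 days: 180 − 31 = 149 left.
January 1897 has 31 days: 149 − 31 = 118 left.
February 1897 has 28 days (1897 is not a leap year): 118 − 28 = 90 left.
March 1897 has 31 days: 90 − 31 = 59 left.
April 1897 has 30 days: 59 − 30 = 29 left.
29 days into May 1897 → May 29, 1897.

May 29, 1897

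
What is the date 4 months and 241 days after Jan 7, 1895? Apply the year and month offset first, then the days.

January 3, 1896

Adding 4 months and 241 days from January 7, 1895: first the month/year part, then the days.
month 1 + 4 = 5 → May 1895.
Day 7 is valid in May, giving May 7, 1895.
Now add 241 days from May 7, 1895.
May has 31 days, so 31 − 7 = 24 days remain after May 7, 1895; 241 − 24 = 217 left.
June 1895 has 30 days: 217 − 30 = 187 left.
July 1895 has 31 days: 187 − 31 = 156 left.
August 1895 has 31 days: 156 − 31 = 125 left.
September 1895 has 30 days: 125 − 30 = 95 left.
October 1895 has 31 days: 95 − 31 = 64 left.
November 1895 has 30 days: 64 − 30 = 34 left.
December 1895 has 31 days: 34 − 31 = 3 left.
3 days into January 1896 → January 3, 1896.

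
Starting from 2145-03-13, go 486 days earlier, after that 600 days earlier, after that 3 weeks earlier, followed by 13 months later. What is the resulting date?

April 2, 2143

Going back 486 days from March 13, 2145:
Going back 13 days from March 13, 2145 reaches the end of the previous month; 486 − 13 = 473 left.
February 2145 has 28 days (2145 is not a leap year): 473 − 28 = 445 left.
January 2145 has 31 days: 445 − 31 = 414 left.
December 2144 has 31 days: 414 − 31 = 383 left.
November 2144 has 30 days: 383 − 30 = 353 left.
October 2144 has 31 days: 353 − 31 = 322 left.
September 2144 has 30 days: 322 − 30 = 292 left.
August 2144 has 31 days: 292 − 31 = 261 left.
July 2144 has 31 days: 261 − 31 = 230 left.
June 2144 has 30 days: 230 − 30 = 200 left.
May 2144 has 31 days: 200 − 31 = 169 left.
April 2144 has 30 days: 169 − 30 = 139 left.
March 2144 has 31 days: 139 − 31 = 108 left.
February 2144 has 29 days (2144 is a leap year): 108 − 29 = 79 left.
January 2144 has 31 days: 79 − 31 = 48 left.
December 2143 has 31 days: 48 − 31 = 17 left.
November 2143 has 30 days; 30 − 17 = 13 → November 13, 2143.
Going back 600 days from November 13, 2143:
Going back 13 days from November 13, 2143 reaches the end of the previous month; 600 − 13 = 587 left.
October 2143 has 31 days: 587 − 31 = 556 left.
September 2143 has 30 days: 556 − 30 = 526 left.
August 2143 has 31 days: 526 − 31 = 495 left.
July 2143 has 31 days: 495 − 31 = 464 left.
June 2143 has 30 days: 464 − 30 = 434 left.
May 2143 has 31 days: 434 − 31 = 403 left.
April 2143 has 30 days: 403 − 30 = 373 left.
March 2143 has 31 days: 373 − 31 = 342 left.
February 2143 has 28 days (2143 is not a leap year): 342 − 28 = 314 left.
January 2143 has 31 days: 314 − 31 = 283 left.
December 2142 has 31 days: 283 − 31 = 252 left.
November 2142 has 30 days: 252 − 30 = 222 left.
October 2142 has 31 days: 222 − 31 = 191 left.
September 2142 has 30 days: 191 − 30 = 161 left.
August 2142 has 31 days: 161 − 31 = 130 left.
July 2142 has 31 days: 130 − 31 = 99 left.
June 2142 has 30 days: 99 − 30 = 69 left.
May 2142 has 31 days: 69 − 31 = 38 left.
April 2142 has 30 days: 38 − 30 = 8 left.
March 2142 has 31 days; 31 − 8 = 23 → March 23, 2142.
Subtracting 3 weeks (= 21 days) from March 23, 2142:
23 − 21 = 2, still in March 2142.
Adding 13 months from March 2, 2142:
month 3 + 13 = 16, which is month 4 of year 2143 → April 2143.
Day 2 is valid in April, giving April 2, 2143.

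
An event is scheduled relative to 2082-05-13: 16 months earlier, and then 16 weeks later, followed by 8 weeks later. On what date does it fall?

June 30, 2081

Subtracting 16 months from May 13, 2082:
month 5 − 16 = -11, which is month 1 of year 2081 → January 2081.
Day 13 is valid in January, giving January 13, 2081.
Counting forward 16 weeks (= 112 days) from January 13, 2081:
January has 31 days, so 31 − 13 = 18 days remain after January 13, 2081; 112 − 18 = 94 left.
February 2081 has 28 days (2081 is not a leap year): 94 − 28 = 66 left.
March 2081 has 31 days: 66 − 31 = 35 left.
April 2081 has 30 days: 35 − 30 = 5 left.
5 days into May 2081 → May 5, 2081.
Counting forward 8 weeks (= 56 days) from May 5, 2081:
May has 31 days, so 31 − 5 = 26 days remain after May 5, 2081; 56 − 26 = 30 left.
30 days into June 2081 → June 30, 2081.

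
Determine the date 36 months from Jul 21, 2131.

July 21, 2134

Counting forward 36 months from July 21, 2131.
month 7 + 36 = 43, which is month 7 of year 2134 → July 2134.
Day 21 is valid in July, giving July 21, 2134.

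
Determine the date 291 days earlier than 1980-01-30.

April 14, 1979

Going back 291 days from January 30, 1980.
Going back 30 days from January 30, 1980 reaches the end of the previous month; 291 − 30 = 261 left.
December 1979 has 31 days: 261 − 31 = 230 left.
November 1979 has 30 days: 230 − 30 = 200 left.
October 1979 has 31 days: 200 − 31 = 169 left.
September 1979 has 30 days: 169 − 30 = 139 left.
August 1979 has 31 days: 139 − 31 = 108 left.
July 1979 has 31 days: 108 − 31 = 77 left.
June 1979 has 30 days: 77 − 30 = 47 left.
May 1979 has 31 days: 47 − 31 = 16 left.
April 1979 has 30 days; 30 − 16 = 14 → April 14, 1979.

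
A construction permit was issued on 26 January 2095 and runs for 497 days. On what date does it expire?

June 6, 2096

Advancing 497 days from January 26, 2095.
January has 31 days, so 31 − 26 = 5 days remain after January 26, 2095; 497 − 5 = 492 left.
February 2095 has 28 days (2095 is not a leap year): 492 − 28 = 464 left.
March 2095 has 31 days: 464 − 31 = 433 left.
April 2095 has 30 days: 433 − 30 = 403 left.
May 2095 has 31 days: 403 − 31 = 372 left.
June 2095 has 30 days: 372 − 30 = 342 left.
July 2095 has 31 days: 342 − 31 = 311 left.
August 2095 has 31 days: 311 − 31 = 280 left.
September 2095 has 30 days: 280 − 30 = 250 left.
October 2095 has 31 days: 250 − 31 = 219 left.
November 2095 has 30 days: 219 − 30 = 189 left.
December 2095 has 31 days: 189 − 31 = 158 left.
January 2096 has 31 days: 158 − 31 = 127 left.
February 2096 has 29 days (2096 is a leap year): 127 − 29 = 98 left.
March 2096 has 31 days: 98 − 31 = 67 left.
April 2096 has 30 days: 67 − 30 = 37 left.
May 2096 has 31 days: 37 − 31 = 6 left.
6 days into June 2096 → June 6, 2096.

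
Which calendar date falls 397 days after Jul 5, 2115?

August 5, 2116

Adding 397 days from July 5, 2115.
July has 31 days, so 31 − 5 = 26 days remain after July 5, 2115; 397 − 26 = 371 left.
August 2115 has 31 days: 371 − 31 = 340 left.
September 2115 has 30 days: 340 − 30 = 310 left.
October 2115 has 31 days: 310 − 31 = 279 left.
November 2115 has 30 days: 279 − 30 = 249 left.
December 2115 has 31 days: 249 − 31 = 218 left.
January 2116 has 31 days: 218 − 31 = 187 left.
February 2116 has 29 days (2116 is a leap year): 187 − 29 = 158 left.
March 2116 has 31 days: 158 − 31 = 127 left.
April 2116 has 30 days: 127 − 30 = 97 left.
May 2116 has 31 days: 97 − 31 = 66 left.
June 2116 has 30 days: 66 − 30 = 36 left.
July 2116 has 31 days: 36 − 31 = 5 left.
5 days into August 2116 → August 5, 2116.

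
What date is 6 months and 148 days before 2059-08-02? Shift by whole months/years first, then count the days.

September 7, 2058

Subtracting 6 months and 148 days from August 2, 2059: first the month/year part, then the days.
month 8 − 6 = 2 → February 2059.
Day 2 is valid in February, giving February 2, 2059.
Now subtract 148 days from February 2, 2059.
Going back 2 days from February 2, 2059 reaches the end of the previous month; 148 − 2 = 146 left.
January 2059 has 31 days: 146 − 31 = 115 left.
December 2058 has 31 days: 115 − 31 = 84 left.
November 2058 has 30 days: 84 − 30 = 54 left.
October 2058 has 31 days: 54 − 31 = 23 left.
September 2058 has 30 days; 30 − 23 = 7 → September 7, 2058.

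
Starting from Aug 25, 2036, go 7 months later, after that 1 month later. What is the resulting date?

April 25, 2037

Adding 7 months from August 25, 2036:
month 8 + 7 = 15, which is month 3 of year 2037 → March 2037.
Day 25 is valid in March, giving March 25, 2037.
Counting forward 1 month from March 25, 2037:
month 3 + 1 = 4 → April 2037.
Day 25 is valid in April, giving April 25, 2037.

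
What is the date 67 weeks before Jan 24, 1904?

Counting back 67 weeks = 469 days from January 24, 1904.
Going back 24 days from January 24, 1904 reaches the end of the previous month; 469 − 24 = 445 left.
December 1903 has 31 days: 445 − 31 = 414 left.
November 1903 has 30 days: 414 − 30 = 384 left.
October 1903 has 31 days: 384 − 31 = 353 left.
September 1903 has 30 days: 353 − 30 = 323 left.
August 1903 has 31 days: 323 − 31 = 292 left.
July 1903 has 31 days: 292 − 31 = 261 left.
June 1903 has 30 days: 261 − 30 = 231 left.
May 1903 has 31 days: 231 − 31 = 200 left.
April 1903 has 30 days: 200 − 30 = 170 left.
March 1903 has 31 days: 170 − 31 = 139 left.
February 1903 has 28 days (1903 is not a leap year): 139 − 28 = 111 left.
January 1903 has 31 days: 111 − 31 = 80 left.
December 1902 has 31 days: 80 − 31 = 49 left.
November 1902 has 30 days: 49 − 30 = 19 left.
October 1902 has 31 days; 31 − 19 = 12 → October 12, 1902.

October 12, 1902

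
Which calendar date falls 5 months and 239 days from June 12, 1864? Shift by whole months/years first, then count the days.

July 9, 1865

Counting forward 5 months and 239 days from June 12, 1864: first the month/year part, then the days.
month 6 + 5 = 11 → November 1864.
Day 12 is valid in November, giving November 12, 1864.
Now add 239 days from November 12, 1864.
November has 30 days, so 30 − 12 = 18 days remain after November 12, 1864; 239 − 18 = 221 left.
December 1864 has 31 days: 221 − 31 = 190 left.
January 1865 has 31 days: 190 − 31 = 159 left.
February 1865 has 28 days (1865 is not a leap year): 159 − 28 = 131 left.
March 1865 has 31 days: 131 − 31 = 100 left.
April 1865 has 30 days: 100 − 30 = 70 left.
May 1865 has 31 days: 70 − 31 = 39 left.
June 1865 has 30 days: 39 − 30 = 9 left.
9 days into July 1865 → July 9, 1865.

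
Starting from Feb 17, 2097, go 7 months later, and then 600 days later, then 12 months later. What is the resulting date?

Counting forward 7 months from February 17, 2097:
month 2 + 7 = 9 → September 2097.
Day 17 is valid in September, giving September 17, 2097.
Adding 600 days from September 17, 2097:
September has 30 days, so 30 − 17 = 13 days remain after September 17, 2097; 600 − 13 = 587 left.
October 2097 has 31 days: 587 − 31 = 556 left.
November 2097 has 30 days: 556 − 30 = 526 left.
December 2097 has 31 days: 526 − 31 = 495 left.
January 2098 has 31 days: 495 − 31 = 464 left.
February 2098 has 28 days (2098 is not a leap year): 464 − 28 = 436 left.
March 2098 has 31 days: 436 − 31 = 405 left.
April 2098 has 30 days: 405 − 30 = 375 left.
May 2098 has 31 days: 375 − 31 = 344 left.
June 2098 has 30 days: 344 − 30 = 314 left.
July 2098 has 31 days: 314 − 31 = 283 left.
August 2098 has 31 days: 283 − 31 = 252 left.
September 2098 has 30 days: 252 − 30 = 222 left.
October 2098 has 31 days: 222 − 31 = 191 left.
November 2098 has 30 days: 191 − 30 = 161 left.
December 2098 has 31 days: 161 − 31 = 130 left.
January 2099 has 31 days: 130 − 31 = 99 left.
February 2099 has 28 days (2099 is not a leap year): 99 − 28 = 71 left.
March 2099 has 31 days: 71 − 31 = 40 left.
April 2099 has 30 days: 40 − 30 = 10 left.
10 days into May 2099 → May 10, 2099.
Counting forward 12 months from May 10, 2099:
month 5 + 12 = 17, which is month 5 of year 2100 → May 2100.
Day 10 is valid in May, giving May 10, 2100.

May 10, 2100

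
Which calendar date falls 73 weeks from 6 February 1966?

July 2, 1967

Counting forward 73 weeks = 511 days from February 6, 1966.
February has 28 days, so 28 − 6 = 22 days remain after February 6, 1966; 511 − 22 = 489 left.
March 1966 has 31 days: 489 − 31 = 458 left.
April 1966 has 30 days: 458 − 30 = 428 left.
May 1966 has 31 days: 428 − 31 = 397 left.
June 1966 has 30 days: 397 − 30 = 367 left.
July 1966 has 31 days: 367 − 31 = 336 left.
August 1966 has 31 days: 336 − 31 = 305 left.
September 1966 has 30 days: 305 − 30 = 275 left.
October 1966 has 31 days: 275 − 31 = 244 left.
November 1966 has 30 days: 244 − 30 = 214 left.
December 1966 has 31 days: 214 − 31 = 183 left.
January 1967 has 31 days: 183 − 31 = 152 left.
February 1967 has 28 days (1967 is not a leap year): 152 − 28 = 124 left.
March 1967 has 31 days: 124 − 31 = 93 left.
April 1967 has 30 days: 93 − 30 = 63 left.
May 1967 has 31 days: 63 − 31 = 32 left.
June 1967 has 30 days: 32 − 30 = 2 left.
2 days into July 1967 → July 2, 1967.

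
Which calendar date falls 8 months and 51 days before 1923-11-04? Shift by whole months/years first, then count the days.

January 12, 1923

Subtracting 8 months and 51 days from November 4, 1923: first the month/year part, then the days.
month 11 − 8 = 3 → March 1923.
Day 4 is valid in March, giving March 4, 1923.
Now subtract 51 days from March 4, 1923.
Going back 4 days from March 4, 1923 reaches the end of the previous month; 51 − 4 = 47 left.
February 1923 has 28 days (1923 is not a leap year): 47 − 28 = 19 left.
January 1923 has 31 days; 31 − 19 = 12 → January 12, 1923.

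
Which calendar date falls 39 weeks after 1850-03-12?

December 10, 1850

Adding 39 weeks = 273 days from March 12, 1850.
March has 31 days, so 31 − 12 = 19 days remain after March 12, 1850; 273 − 19 = 254 left.
April 1850 has 30 days: 254 − 30 = 224 left.
May 1850 has 31 days: 224 − 31 = 193 left.
June 1850 has 30 days: 193 − 30 = 163 left.
July 1850 has 31 days: 163 − 31 = 132 left.
August 1850 has 31 days: 132 − 31 = 101 left.
September 1850 has 30 days: 101 − 30 = 71 left.
October 1850 has 31 days: 71 − 31 = 40 left.
November 1850 has 30 days: 40 − 30 = 10 left.
10 days into December 1850 → December 10, 1850.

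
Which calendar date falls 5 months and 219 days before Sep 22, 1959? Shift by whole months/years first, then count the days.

September 15, 1958

Subtracting 5 months and 219 days from September 22, 1959: first the month/year part, then the days.
month 9 − 5 = 4 → April 1959.
Day 22 is valid in April, giving April 22, 1959.
Now subtract 219 days from April 22, 1959.
Going back 22 days from April 22, 1959 reaches the end of the previous month; 219 − 22 = 197 left.
March 1959 has 31 days: 197 − 31 = 166 left.
February 1959 has 28 days (1959 is not a leap year): 166 − 28 = 138 left.
January 1959 has 31 days: 138 − 31 = 107 left.
December 1958 has 31 days: 107 − 31 = 76 left.
November 1958 has 30 days: 76 − 30 = 46 left.
October 1958 has 31 days: 46 − 31 = 15 left.
September 1958 has 30 days; 30 − 15 = 15 → September 15, 1958.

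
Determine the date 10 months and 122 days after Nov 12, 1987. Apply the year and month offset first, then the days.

Adding 10 months and 122 days from November 12, 1987: first the month/year part, then the days.
month 11 + 10 = 21, which is month 9 of year 1988 → September 1988.
Day 12 is valid in September, giving September 12, 1988.
Now add 122 days from September 12, 1988.
September has 30 days, so 30 − 12 = 18 days remain after September 12, 1988; 122 − 18 = 104 left.
October 1988 has 31 days: 104 − 31 = 73 left.
November 1988 has 30 days: 73 − 30 = 43 left.
December 1988 has 31 days: 43 − 31 = 12 left.
12 days into January 1989 → January 12, 1989.

January 12, 1989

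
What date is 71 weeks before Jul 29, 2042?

March 19, 2041

Counting back 71 weeks = 497 days from July 29, 2042.
Going back 29 days from July 29, 2042 reaches the end of the previous month; 497 − 29 = 468 left.
June 2042 has 30 days: 468 − 30 = 438 left.
May 2042 has 31 days: 438 − 31 = 407 left.
April 2042 has 30 days: 407 − 30 = 377 left.
March 2042 has 31 days: 377 − 31 = 346 left.
February 2042 has 28 days (2042 is not a leap year): 346 − 28 = 318 left.
January 2042 has 31 days: 318 − 31 = 287 left.
December 2041 has 31 days: 287 − 31 = 256 left.
November 2041 has 30 days: 256 − 30 = 226 left.
October 2041 has 31 days: 226 − 31 = 195 left.
September 2041 has 30 days: 195 − 30 = 165 left.
August 2041 has 31 days: 165 − 31 = 134 left.
July 2041 has 31 days: 134 − 31 = 103 left.
June 2041 has 30 days: 103 − 30 = 73 left.
May 2041 has 31 days: 73 − 31 = 42 left.
April 2041 has 30 days: 42 − 30 = 12 left.
March 2041 has 31 days; 31 − 12 = 19 → March 19, 2041.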